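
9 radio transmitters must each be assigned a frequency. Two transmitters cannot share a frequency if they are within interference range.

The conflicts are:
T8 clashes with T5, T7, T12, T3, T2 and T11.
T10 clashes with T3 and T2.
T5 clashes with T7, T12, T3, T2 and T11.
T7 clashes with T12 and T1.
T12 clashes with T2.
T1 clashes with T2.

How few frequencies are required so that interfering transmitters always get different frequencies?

4

T8, T5, T12, T2 pairwise conflict, so at least 4 frequencies are needed.
4 frequencies suffice: frequency 1 → {T8, T10, T1}; frequency 2 → {T5}; frequency 3 → {T7, T3, T2, T11}; frequency 4 → {T12}. Every pair that conflicts lands in different frequencies.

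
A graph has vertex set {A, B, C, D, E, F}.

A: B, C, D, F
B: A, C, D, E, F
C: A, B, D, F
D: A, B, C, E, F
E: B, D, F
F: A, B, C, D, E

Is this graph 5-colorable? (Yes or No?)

The chromatic number is 5. A, B, C, D, F form a clique, so at least 5 colors are needed.
5 colors suffice: color 1 → {D}; color 2 → {F}; color 3 → {B}; color 4 → {A, E}; color 5 → {C}.
That is already a proper 5-coloring.

Yes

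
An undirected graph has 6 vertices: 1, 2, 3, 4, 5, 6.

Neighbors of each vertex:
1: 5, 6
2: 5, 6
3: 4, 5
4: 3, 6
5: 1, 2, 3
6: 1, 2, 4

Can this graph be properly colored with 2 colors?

The cycle 3-4-6-1-5-3 has odd length 5, so it cannot be 2-colored; at least 3 colors are needed.
So 2 colors are not enough.

No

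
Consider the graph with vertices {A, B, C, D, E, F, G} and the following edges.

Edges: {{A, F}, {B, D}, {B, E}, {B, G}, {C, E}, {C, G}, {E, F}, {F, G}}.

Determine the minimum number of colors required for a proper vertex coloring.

2

B and D are adjacent, so at least 2 colors are needed.
2 colors suffice: A=2, B=1, C=1, D=2, E=2, F=1, G=2. Each edge has distinct colors on its endpoints.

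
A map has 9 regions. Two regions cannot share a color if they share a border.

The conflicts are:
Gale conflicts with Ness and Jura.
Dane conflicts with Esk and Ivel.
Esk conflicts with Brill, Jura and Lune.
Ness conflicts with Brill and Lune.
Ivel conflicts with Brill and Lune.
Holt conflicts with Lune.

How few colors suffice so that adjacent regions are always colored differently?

The cycle Lune-Ness-Gale-Jura-Esk-Lune has odd length 5, so it cannot be 2-colored; at least 3 colors are needed.
3 colors suffice: color 1 → {Esk, Ness, Ivel, Holt}; color 2 → {Gale, Dane, Brill, Lune}; color 3 → {Jura}. Every pair that conflicts lands in different colors.

3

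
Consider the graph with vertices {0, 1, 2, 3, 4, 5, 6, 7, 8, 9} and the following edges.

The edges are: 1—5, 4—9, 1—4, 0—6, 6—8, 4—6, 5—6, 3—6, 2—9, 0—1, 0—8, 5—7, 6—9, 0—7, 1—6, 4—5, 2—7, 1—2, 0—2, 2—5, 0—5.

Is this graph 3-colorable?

No

0, 2, 5, 7 are mutually adjacent (a clique of size 4), so at least 4 colors are needed.
So 3 colors are not enough.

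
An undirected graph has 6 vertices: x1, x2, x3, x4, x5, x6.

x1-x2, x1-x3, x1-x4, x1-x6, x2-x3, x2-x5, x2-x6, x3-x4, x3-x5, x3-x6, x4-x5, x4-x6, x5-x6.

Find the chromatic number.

x2, x3, x5, x6 are mutually adjacent (a clique of size 4), so at least 4 colors are needed.
4 colors suffice: x1=3, x2=4, x3=2, x4=4, x5=3, x6=1. No two adjacent vertices share a color.

4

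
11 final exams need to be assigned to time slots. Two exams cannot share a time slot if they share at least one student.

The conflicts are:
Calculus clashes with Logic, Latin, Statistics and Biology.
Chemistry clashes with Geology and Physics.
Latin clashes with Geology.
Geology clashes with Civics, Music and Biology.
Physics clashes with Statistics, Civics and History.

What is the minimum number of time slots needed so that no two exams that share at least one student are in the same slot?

Calculus and Biology conflict, so at least 2 time slots are needed.
2 time slots suffice: time slot 1 → {Calculus, Geology, Physics}; time slot 2 → {Logic, Chemistry, Latin, Statistics, Civics, History, Music, Biology}. Every pair that conflicts lands in different time slots.

2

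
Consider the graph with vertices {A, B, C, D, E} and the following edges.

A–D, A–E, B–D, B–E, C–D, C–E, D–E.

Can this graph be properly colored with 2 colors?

C, D, E are pairwise adjacent, so at least 3 colors are needed.
So 2 colors are not enough.

No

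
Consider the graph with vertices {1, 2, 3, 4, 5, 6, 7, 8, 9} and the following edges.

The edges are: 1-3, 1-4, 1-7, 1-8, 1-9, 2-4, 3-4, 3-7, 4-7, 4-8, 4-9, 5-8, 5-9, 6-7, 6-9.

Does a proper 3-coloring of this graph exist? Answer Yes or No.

No

1, 3, 4, 7 are pairwise adjacent (a clique of size 4), so at least 4 colors are needed.
So 3 colors are not enough.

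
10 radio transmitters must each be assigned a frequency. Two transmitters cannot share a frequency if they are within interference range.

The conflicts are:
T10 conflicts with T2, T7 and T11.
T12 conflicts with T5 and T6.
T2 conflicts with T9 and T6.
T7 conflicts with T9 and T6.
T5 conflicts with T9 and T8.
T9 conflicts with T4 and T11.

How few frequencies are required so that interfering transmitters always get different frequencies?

3

The cycle T12-T5-T9-T2-T6-T12 has odd length 5, so it cannot be 2-colored; at least 3 frequencies are needed.
3 frequencies suffice: frequency 1 → {T10, T9, T6, T8}; frequency 2 → {T2, T7, T5, T4, T11}; frequency 3 → {T12}. Each listed conflict is separated.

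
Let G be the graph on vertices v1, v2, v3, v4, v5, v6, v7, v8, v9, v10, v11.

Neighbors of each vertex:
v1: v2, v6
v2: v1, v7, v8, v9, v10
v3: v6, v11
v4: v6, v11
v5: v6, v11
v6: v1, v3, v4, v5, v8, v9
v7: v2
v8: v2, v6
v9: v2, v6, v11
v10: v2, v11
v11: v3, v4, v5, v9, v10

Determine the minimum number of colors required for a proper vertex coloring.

2

v3 and v6 are adjacent, so at least 2 colors are needed.
A valid assignment using 2 colors: v1=2, v2=1, v3=2, v4=2, v5=2, v6=1, v7=2, v8=2, v9=2, v10=2, v11=1. No two adjacent vertices share a color.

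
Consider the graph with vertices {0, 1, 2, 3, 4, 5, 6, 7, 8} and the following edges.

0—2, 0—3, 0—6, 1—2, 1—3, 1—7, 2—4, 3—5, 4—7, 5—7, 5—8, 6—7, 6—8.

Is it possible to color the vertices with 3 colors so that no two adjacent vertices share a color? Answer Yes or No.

Yes

The chromatic number is 3. The cycle 7-6-0-3-1-7 has odd length 5, so it cannot be 2-colored; at least 3 colors are needed.
3 colors suffice: 0=a, 1=b, 2=c, 3=c, 4=b, 5=b, 6=b, 7=a, 8=a.
That is already a proper 3-coloring.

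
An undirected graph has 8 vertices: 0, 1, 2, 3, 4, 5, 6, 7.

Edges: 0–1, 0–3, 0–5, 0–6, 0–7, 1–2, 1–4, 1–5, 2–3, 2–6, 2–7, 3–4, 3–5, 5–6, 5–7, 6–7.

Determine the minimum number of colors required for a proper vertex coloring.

4

0, 5, 6, 7 are pairwise adjacent (a clique of size 4), so at least 4 colors are needed.
4 colors suffice: 0=blue, 1=green, 2=red, 3=green, 4=red, 5=red, 6=green, 7=yellow. Each edge has distinct colors on its endpoints.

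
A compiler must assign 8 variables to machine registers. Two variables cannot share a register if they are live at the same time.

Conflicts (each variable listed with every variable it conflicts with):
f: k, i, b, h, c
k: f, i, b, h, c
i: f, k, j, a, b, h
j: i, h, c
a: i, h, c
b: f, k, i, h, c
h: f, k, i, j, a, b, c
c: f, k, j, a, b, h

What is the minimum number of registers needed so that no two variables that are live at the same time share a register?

f, k, b, h, c are mutually in conflict, so at least 5 registers are needed.
5 registers suffice: register 1 → {h}; register 2 → {i, c}; register 3 → {f, j, a}; register 4 → {b}; register 5 → {k}. No two conflicting variables share a register.

5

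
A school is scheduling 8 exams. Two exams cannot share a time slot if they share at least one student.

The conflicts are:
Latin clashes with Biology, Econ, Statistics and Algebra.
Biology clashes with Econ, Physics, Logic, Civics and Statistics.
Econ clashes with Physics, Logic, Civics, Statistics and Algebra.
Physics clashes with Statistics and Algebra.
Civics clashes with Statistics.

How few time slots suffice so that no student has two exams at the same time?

Biology, Econ, Physics, Statistics pairwise conflict, so at least 4 time slots are needed.
4 time slots suffice: time slot 1 → {Econ}; time slot 2 → {Biology, Algebra}; time slot 3 → {Logic, Statistics}; time slot 4 → {Latin, Physics, Civics}. Each listed conflict is separated.

4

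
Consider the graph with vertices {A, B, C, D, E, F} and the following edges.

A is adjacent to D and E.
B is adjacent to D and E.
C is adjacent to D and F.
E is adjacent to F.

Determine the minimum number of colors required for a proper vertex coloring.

The cycle F-E-B-D-C-F has odd length 5, so it cannot be 2-colored; at least 3 colors are needed.
3 colors suffice: color 1 → {D, E}; color 2 → {A, B, F}; color 3 → {C}. No two adjacent vertices share a color.

3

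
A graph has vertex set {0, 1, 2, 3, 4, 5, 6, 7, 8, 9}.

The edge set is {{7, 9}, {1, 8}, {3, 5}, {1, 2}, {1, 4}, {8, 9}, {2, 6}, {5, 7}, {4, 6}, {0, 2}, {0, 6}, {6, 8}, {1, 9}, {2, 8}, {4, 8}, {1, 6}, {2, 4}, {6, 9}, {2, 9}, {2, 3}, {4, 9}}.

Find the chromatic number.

1, 2, 4, 6, 8, 9 are mutually adjacent (a clique of size 6), so at least 6 colors are needed.
6 colors suffice: color red → {2, 5}; color blue → {3, 6, 7}; color green → {0, 9}; color yellow → {8}; color purple → {4}; color orange → {1}. Each edge has distinct colors on its endpoints.

6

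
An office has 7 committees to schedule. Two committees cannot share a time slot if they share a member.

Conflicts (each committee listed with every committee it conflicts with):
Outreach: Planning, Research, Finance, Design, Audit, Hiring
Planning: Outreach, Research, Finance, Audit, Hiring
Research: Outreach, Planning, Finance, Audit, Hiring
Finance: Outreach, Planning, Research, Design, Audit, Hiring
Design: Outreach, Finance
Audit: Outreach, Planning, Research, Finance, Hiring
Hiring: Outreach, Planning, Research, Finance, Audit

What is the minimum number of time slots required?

Outreach, Planning, Research, Finance, Audit, Hiring pairwise conflict, so at least 6 time slots are needed.
Using 6 time slots: Outreach=2, Planning=6, Research=5, Finance=1, Design=3, Audit=3, Hiring=4. Each listed conflict is separated.

6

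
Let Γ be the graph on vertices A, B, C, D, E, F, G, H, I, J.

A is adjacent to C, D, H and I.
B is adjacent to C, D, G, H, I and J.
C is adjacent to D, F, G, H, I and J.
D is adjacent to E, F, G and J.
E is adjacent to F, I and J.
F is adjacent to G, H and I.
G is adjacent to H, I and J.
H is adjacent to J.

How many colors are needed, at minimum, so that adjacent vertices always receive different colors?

5

B, C, G, H, J are pairwise adjacent (a clique of size 5), so at least 5 colors are needed.
5 colors suffice: color red → {C, E}; color blue → {D, H, I}; color green → {A, G}; color yellow → {F, J}; color purple → {B}. Each edge has distinct colors on its endpoints.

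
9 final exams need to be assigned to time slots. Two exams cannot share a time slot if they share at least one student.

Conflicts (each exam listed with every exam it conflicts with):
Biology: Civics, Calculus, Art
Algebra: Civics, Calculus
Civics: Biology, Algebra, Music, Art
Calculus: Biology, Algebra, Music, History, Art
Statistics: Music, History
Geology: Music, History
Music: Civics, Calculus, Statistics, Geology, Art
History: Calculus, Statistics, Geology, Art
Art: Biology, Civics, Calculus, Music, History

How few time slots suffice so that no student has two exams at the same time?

Calculus, History, Art pairwise conflict, so at least 3 time slots are needed.
A valid assignment using 3 time slots: Biology=1, Algebra=1, Civics=3, Calculus=3, Statistics=2, Geology=2, Music=1, History=1, Art=2. Every pair that conflicts lands in different time slots.

3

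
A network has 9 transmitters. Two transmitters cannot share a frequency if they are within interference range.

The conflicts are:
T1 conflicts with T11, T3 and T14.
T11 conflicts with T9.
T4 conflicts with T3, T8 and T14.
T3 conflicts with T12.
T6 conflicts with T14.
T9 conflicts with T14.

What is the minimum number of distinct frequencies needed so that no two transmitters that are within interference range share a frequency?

T4 and T3 conflict, so at least 2 frequencies are needed.
2 frequencies suffice: frequency 1 → {T11, T3, T8, T14}; frequency 2 → {T1, T4, T6, T9, T12}. No two conflicting transmitters share a frequency.

2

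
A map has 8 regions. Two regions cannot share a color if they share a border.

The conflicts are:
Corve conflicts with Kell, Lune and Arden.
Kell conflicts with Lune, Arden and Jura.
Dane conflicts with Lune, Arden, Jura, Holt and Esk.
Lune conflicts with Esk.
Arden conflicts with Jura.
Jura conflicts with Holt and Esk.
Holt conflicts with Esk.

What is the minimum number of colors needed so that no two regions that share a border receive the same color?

Dane, Jura, Holt, Esk pairwise conflict, so at least 4 colors are needed.
4 colors suffice: Corve=4, Kell=1, Dane=1, Lune=2, Arden=3, Jura=2, Holt=4, Esk=3. Every pair that conflicts lands in different colors.

4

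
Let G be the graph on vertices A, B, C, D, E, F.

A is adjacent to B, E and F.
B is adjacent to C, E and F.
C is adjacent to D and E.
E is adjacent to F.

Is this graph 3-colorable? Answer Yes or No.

A, B, E, F form a clique, so at least 4 colors are needed.
So 3 colors are not enough.

No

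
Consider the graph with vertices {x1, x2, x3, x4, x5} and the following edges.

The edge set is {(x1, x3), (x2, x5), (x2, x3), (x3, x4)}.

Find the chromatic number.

x3 and x4 are adjacent, so at least 2 colors are needed.
2 colors suffice: color 1 → {x3, x5}; color 2 → {x1, x2, x4}. Each edge has distinct colors on its endpoints.

2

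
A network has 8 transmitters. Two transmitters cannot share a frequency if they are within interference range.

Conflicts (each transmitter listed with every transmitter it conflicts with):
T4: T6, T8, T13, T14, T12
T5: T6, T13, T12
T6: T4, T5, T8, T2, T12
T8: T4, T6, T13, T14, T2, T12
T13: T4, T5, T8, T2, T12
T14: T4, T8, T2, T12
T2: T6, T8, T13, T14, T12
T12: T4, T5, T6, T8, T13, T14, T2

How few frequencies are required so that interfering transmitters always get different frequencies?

4

T4, T8, T13, T12 pairwise conflict, so at least 4 frequencies are needed.
4 frequencies suffice: T4=4, T5=2, T6=3, T8=2, T13=3, T14=3, T2=4, T12=1. No two conflicting transmitters share a frequency.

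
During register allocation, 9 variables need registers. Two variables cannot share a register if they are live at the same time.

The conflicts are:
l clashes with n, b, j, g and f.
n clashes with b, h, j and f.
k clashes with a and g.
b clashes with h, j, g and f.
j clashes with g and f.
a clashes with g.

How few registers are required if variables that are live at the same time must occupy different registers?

5

l, n, b, j, f all conflict with each other, so at least 5 registers are needed.
5 registers suffice: l=2, n=3, k=1, b=1, h=2, j=4, a=2, g=3, f=5. No two conflicting variables share a register.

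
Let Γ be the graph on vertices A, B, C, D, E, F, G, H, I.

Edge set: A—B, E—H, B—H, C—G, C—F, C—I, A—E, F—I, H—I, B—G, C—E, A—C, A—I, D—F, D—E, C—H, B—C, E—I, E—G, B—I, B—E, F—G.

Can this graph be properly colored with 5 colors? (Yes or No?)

Yes

The chromatic number is 5. A, B, C, E, I are mutually adjacent (a clique of size 5), so at least 5 colors are needed.
A valid assignment using 5 colors: A=5, B=4, C=2, D=2, E=1, F=1, G=3, H=5, I=3.
That is already a proper 5-coloring.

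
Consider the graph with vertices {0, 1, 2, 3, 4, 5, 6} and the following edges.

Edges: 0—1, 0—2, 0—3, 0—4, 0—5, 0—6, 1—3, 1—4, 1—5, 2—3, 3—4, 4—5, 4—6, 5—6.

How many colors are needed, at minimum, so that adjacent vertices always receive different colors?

4

0, 1, 4, 5 are pairwise adjacent (a clique of size 4), so at least 4 colors are needed.
4 colors suffice: 0=red, 1=yellow, 2=blue, 3=green, 4=blue, 5=green, 6=yellow. Each edge has distinct colors on its endpoints.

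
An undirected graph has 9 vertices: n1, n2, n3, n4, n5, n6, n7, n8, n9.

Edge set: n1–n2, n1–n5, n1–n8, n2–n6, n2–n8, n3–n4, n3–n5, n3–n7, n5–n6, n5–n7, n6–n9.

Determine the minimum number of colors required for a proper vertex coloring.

n3, n5, n7 are mutually adjacent, so at least 3 colors are needed.
One proper 3-coloring: n1=B, n2=R, n3=B, n4=R, n5=R, n6=B, n7=G, n8=G, n9=R. No two adjacent vertices share a color.

3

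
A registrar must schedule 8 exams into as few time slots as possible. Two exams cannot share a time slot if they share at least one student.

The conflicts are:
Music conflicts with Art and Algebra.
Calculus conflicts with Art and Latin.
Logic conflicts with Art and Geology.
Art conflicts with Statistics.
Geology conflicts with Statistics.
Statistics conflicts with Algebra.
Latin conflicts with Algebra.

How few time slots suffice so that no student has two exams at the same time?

3

The cycle Art-Statistics-Algebra-Latin-Calculus-Art has odd length 5, so it cannot be 2-colored; at least 3 time slots are needed.
Using 3 time slots: Music=2, Calculus=2, Logic=2, Art=1, Geology=1, Statistics=2, Latin=3, Algebra=1. No two conflicting exams share a time slot.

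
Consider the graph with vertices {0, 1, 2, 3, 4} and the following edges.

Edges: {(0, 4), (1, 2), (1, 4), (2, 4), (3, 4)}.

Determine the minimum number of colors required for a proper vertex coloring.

3

1, 2, 4 are mutually adjacent, so at least 3 colors are needed.
3 colors suffice: color red → {4}; color blue → {0, 2, 3}; color green → {1}. Each edge has distinct colors on its endpoints.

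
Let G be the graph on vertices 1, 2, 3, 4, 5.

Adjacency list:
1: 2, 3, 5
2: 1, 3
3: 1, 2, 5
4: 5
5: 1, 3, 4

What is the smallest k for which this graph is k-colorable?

1, 3, 5 are pairwise adjacent, so at least 3 colors are needed.
3 colors suffice: 1=c, 2=a, 3=b, 4=b, 5=a. Each edge has distinct colors on its endpoints.

3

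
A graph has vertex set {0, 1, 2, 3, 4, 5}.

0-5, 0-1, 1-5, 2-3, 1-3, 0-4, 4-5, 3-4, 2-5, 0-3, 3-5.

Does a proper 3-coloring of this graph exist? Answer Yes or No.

No

0, 1, 3, 5 are mutually adjacent (a clique of size 4), so at least 4 colors are needed.
So 3 colors are not enough.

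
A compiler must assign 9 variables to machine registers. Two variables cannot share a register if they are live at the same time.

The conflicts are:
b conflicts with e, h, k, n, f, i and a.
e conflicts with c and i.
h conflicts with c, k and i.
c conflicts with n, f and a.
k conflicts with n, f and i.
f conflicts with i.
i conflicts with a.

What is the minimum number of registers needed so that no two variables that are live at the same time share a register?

b, k, f, i all conflict with each other, so at least 4 registers are needed.
4 registers suffice: b=1, e=3, h=4, c=1, k=3, n=2, f=4, i=2, a=3. Every pair that conflicts lands in different registers.

4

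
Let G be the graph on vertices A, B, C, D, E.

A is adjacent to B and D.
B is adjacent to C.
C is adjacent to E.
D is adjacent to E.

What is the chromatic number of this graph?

The cycle D-E-C-B-A-D has odd length 5, so it cannot be 2-colored; at least 3 colors are needed.
A valid assignment using 3 colors: A=1, B=2, C=1, D=3, E=2. Each edge has distinct colors on its endpoints.

3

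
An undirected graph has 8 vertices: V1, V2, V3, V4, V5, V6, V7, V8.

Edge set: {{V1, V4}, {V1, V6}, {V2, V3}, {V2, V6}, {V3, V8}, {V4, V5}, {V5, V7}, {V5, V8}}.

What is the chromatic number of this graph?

3

The cycle V1-V6-V2-V3-V8-V5-V4-V1 has odd length 7, so it cannot be 2-colored; at least 3 colors are needed.
3 colors suffice: color 1 → {V3, V5, V6}; color 2 → {V2, V4, V7, V8}; color 3 → {V1}. Each edge has distinct colors on its endpoints.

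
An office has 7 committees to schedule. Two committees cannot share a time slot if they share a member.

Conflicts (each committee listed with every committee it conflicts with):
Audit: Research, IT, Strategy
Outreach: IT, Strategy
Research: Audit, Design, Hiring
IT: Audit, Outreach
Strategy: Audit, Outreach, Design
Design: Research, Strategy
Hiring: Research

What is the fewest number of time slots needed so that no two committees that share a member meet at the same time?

Research and Design conflict, so at least 2 time slots are needed.
Using 2 time slots: Audit=2, Outreach=2, Research=1, IT=1, Strategy=1, Design=2, Hiring=2. Every pair that conflicts lands in different time slots.

2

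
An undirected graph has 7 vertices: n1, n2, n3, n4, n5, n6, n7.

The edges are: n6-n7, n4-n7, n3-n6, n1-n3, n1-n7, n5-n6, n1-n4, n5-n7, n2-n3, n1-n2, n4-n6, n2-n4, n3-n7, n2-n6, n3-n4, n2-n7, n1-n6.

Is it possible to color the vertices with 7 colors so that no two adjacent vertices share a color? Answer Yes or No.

Yes

The chromatic number is 6. n1, n2, n3, n4, n6, n7 are pairwise adjacent (a clique of size 6), so at least 6 colors are needed.
A valid assignment using 6 colors: n1=5, n2=4, n3=6, n4=3, n5=3, n6=2, n7=1.
Since 7 ≥ 6, a proper 7-coloring certainly exists.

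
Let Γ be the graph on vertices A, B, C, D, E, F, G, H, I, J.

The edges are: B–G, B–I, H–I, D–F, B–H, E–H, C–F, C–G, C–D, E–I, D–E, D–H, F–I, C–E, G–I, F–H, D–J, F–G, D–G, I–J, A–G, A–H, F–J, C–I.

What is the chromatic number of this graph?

C, F, G, I form a clique, so at least 4 colors are needed.
4 colors suffice: A=1, B=3, C=4, D=1, E=3, F=3, G=2, H=2, I=1, J=2. Every edge joins two different colors.

4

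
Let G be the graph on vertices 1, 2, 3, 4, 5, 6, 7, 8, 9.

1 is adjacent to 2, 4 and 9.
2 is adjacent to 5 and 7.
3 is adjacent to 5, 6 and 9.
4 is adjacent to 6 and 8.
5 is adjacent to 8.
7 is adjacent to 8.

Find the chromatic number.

3

The cycle 2-7-8-4-1-2 has odd length 5, so it cannot be 2-colored; at least 3 colors are needed.
3 colors suffice: color a → {1, 3, 8}; color b → {4, 5, 7, 9}; color c → {2, 6}. Every edge joins two different colors.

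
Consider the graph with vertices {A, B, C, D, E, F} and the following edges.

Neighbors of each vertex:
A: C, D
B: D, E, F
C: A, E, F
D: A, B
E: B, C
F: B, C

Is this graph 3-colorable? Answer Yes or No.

Yes

The chromatic number is 3. The cycle B-E-C-A-D-B has odd length 5, so it cannot be 2-colored; at least 3 colors are needed.
3 colors suffice: color 1 → {B, C}; color 2 → {D, E, F}; color 3 → {A}.
That is already a proper 3-coloring.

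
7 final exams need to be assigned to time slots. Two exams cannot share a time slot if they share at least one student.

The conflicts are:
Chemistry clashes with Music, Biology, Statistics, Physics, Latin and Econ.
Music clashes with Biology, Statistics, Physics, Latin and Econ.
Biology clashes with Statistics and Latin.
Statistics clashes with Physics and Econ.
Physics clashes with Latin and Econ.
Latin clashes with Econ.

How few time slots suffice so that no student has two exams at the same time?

5

Chemistry, Music, Physics, Latin, Econ pairwise conflict, so at least 5 time slots are needed.
5 time slots suffice: time slot 1 → {Chemistry}; time slot 2 → {Music}; time slot 3 → {Biology, Econ}; time slot 4 → {Physics}; time slot 5 → {Statistics, Latin}. Each listed conflict is separated.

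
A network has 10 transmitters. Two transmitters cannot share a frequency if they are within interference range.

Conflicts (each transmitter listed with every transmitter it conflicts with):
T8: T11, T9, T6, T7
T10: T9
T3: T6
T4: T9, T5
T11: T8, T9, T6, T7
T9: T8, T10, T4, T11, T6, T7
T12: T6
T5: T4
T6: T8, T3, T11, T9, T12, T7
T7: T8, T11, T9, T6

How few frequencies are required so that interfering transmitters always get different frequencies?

T8, T11, T9, T6, T7 are mutually in conflict, so at least 5 frequencies are needed.
5 frequencies suffice: frequency 1 → {T3, T9, T12, T5}; frequency 2 → {T10, T4, T6}; frequency 3 → {T7}; frequency 4 → {T8}; frequency 5 → {T11}. Every pair that conflicts lands in different frequencies.

5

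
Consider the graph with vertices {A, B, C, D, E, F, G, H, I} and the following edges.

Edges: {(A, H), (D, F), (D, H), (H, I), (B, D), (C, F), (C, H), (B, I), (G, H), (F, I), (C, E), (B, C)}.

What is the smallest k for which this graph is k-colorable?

G and H are adjacent, so at least 2 colors are needed.
A valid assignment using 2 colors: A=2, B=1, C=2, D=2, E=1, F=1, G=2, H=1, I=2. No two adjacent vertices share a color.

2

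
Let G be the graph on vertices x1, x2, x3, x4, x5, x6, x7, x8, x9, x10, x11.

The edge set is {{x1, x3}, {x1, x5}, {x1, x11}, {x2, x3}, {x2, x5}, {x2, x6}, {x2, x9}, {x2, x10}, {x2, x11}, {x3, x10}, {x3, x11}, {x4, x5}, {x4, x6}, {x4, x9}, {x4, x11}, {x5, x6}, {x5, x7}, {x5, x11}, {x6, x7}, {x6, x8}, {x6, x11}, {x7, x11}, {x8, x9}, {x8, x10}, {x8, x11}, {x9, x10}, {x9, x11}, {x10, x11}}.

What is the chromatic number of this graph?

4

x2, x5, x6, x11 are mutually adjacent (a clique of size 4), so at least 4 colors are needed.
4 colors suffice: color red → {x11}; color blue → {x5, x10}; color green → {x1, x2, x4, x7, x8}; color yellow → {x3, x6, x9}. No two adjacent vertices share a color.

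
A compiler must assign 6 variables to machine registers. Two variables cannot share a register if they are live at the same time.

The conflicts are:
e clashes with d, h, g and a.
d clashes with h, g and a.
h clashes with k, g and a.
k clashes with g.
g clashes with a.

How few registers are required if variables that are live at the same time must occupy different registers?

5

e, d, h, g, a are mutually in conflict, so at least 5 registers are needed.
5 registers suffice: register 1 → {g}; register 2 → {h}; register 3 → {d, k}; register 4 → {a}; register 5 → {e}. Each listed conflict is separated.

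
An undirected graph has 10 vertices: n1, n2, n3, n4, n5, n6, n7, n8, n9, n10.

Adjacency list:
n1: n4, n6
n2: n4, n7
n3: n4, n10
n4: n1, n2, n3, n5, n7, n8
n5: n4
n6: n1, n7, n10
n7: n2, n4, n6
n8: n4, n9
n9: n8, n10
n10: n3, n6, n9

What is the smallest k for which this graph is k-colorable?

n2, n4, n7 are pairwise adjacent, so at least 3 colors are needed.
3 colors suffice: color 1 → {n4, n10}; color 2 → {n1, n3, n5, n7, n8}; color 3 → {n2, n6, n9}. Every edge joins two different colors.

3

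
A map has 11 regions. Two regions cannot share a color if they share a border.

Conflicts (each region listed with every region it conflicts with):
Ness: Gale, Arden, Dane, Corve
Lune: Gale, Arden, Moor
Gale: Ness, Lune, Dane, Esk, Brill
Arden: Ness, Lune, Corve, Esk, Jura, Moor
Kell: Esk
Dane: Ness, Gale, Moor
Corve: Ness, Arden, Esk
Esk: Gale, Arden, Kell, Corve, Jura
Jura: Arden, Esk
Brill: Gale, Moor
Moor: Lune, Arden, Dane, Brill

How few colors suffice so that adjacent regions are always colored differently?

3

Ness, Gale, Dane all conflict with each other, so at least 3 colors are needed.
One proper 3-coloring: Ness=2, Lune=3, Gale=1, Arden=1, Kell=1, Dane=3, Corve=3, Esk=2, Jura=3, Brill=3, Moor=2. No two conflicting regions share a color.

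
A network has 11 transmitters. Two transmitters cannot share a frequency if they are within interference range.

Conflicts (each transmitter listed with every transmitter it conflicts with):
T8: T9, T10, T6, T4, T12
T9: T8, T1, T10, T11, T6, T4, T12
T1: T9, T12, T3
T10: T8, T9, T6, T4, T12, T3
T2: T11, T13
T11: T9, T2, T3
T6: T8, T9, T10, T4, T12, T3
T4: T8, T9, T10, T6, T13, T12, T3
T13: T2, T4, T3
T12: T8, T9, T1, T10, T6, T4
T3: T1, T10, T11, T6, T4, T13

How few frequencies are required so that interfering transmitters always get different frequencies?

T8, T9, T10, T6, T4, T12 all conflict with each other, so at least 6 frequencies are needed.
Using 6 frequencies: T8=6, T9=2, T1=1, T10=3, T2=2, T11=1, T6=4, T4=1, T13=3, T12=5, T3=2. Each listed conflict is separated.

6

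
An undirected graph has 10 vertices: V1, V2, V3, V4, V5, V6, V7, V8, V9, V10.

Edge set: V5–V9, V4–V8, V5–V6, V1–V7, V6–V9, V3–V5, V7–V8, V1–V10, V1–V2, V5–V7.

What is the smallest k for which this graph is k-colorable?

3

V5, V6, V9 are mutually adjacent, so at least 3 colors are needed.
3 colors suffice: color 1 → {V1, V5, V8}; color 2 → {V2, V3, V4, V6, V7, V10}; color 3 → {V9}. Every edge joins two different colors.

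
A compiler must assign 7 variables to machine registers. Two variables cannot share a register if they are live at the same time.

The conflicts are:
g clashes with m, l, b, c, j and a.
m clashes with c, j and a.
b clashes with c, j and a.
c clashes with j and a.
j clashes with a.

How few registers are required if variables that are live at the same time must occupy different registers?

5

g, b, c, j, a are mutually in conflict, so at least 5 registers are needed.
A valid assignment using 5 registers: g=1, m=5, l=2, b=5, c=2, j=3, a=4. Each listed conflict is separated.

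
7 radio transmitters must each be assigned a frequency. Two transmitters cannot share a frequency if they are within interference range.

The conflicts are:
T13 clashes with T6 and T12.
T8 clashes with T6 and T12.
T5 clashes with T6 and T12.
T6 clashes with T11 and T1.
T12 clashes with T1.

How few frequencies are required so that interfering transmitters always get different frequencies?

T5 and T6 conflict, so at least 2 frequencies are needed.
A valid assignment using 2 frequencies: T13=2, T8=2, T5=2, T6=1, T12=1, T11=2, T1=2. Each listed conflict is separated.

2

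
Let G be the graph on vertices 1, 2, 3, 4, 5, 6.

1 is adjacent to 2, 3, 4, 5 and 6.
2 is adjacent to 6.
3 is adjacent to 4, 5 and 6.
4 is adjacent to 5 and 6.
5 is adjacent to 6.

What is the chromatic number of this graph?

1, 3, 4, 5, 6 form a clique, so at least 5 colors are needed.
5 colors suffice: color red → {6}; color blue → {1}; color green → {2, 3}; color yellow → {4}; color purple → {5}. No two adjacent vertices share a color.

5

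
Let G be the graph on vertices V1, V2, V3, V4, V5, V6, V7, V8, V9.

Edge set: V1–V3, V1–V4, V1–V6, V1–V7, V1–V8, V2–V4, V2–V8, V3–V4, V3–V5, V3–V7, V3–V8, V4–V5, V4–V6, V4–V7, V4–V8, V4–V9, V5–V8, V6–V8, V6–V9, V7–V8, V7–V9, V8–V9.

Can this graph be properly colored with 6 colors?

The chromatic number is 5. V1, V3, V4, V7, V8 form a clique, so at least 5 colors are needed.
A valid assignment using 5 colors: V1=3, V2=3, V3=4, V4=2, V5=3, V6=4, V7=5, V8=1, V9=3.
Since 6 ≥ 5, a proper 6-coloring certainly exists.

Yes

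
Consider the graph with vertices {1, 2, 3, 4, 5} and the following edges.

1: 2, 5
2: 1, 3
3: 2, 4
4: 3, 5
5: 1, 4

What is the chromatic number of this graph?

The cycle 2-3-4-5-1-2 has odd length 5, so it cannot be 2-colored; at least 3 colors are needed.
One proper 3-coloring: 1=a, 2=c, 3=b, 4=a, 5=b. Every edge joins two different colors.

3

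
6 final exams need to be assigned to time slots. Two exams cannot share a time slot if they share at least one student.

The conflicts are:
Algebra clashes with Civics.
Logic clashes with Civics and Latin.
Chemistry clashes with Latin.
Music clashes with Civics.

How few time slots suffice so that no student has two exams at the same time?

Logic and Civics conflict, so at least 2 time slots are needed.
2 time slots suffice: time slot 1 → {Civics, Latin}; time slot 2 → {Algebra, Logic, Chemistry, Music}. No two conflicting exams share a time slot.

2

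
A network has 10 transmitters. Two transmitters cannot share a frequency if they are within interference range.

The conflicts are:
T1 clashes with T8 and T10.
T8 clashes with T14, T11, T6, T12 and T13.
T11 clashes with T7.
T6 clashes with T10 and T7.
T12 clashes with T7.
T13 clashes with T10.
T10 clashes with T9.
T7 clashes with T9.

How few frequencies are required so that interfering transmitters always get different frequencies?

2

T8 and T13 conflict, so at least 2 frequencies are needed.
Using 2 frequencies: T1=2, T8=1, T14=2, T11=2, T6=2, T12=2, T13=2, T10=1, T7=1, T9=2. Every pair that conflicts lands in different frequencies.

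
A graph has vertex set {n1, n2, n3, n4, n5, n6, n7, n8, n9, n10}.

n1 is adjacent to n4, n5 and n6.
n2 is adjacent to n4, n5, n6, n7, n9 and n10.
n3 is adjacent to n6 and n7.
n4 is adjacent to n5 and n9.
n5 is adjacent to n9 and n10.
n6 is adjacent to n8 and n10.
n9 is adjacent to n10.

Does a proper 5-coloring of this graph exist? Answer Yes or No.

The chromatic number is 4. n2, n5, n9, n10 are pairwise adjacent (a clique of size 4), so at least 4 colors are needed.
One proper 4-coloring: n1=1, n2=1, n3=1, n4=3, n5=2, n6=2, n7=2, n8=1, n9=4, n10=3.
Since 5 ≥ 4, a proper 5-coloring certainly exists.

Yes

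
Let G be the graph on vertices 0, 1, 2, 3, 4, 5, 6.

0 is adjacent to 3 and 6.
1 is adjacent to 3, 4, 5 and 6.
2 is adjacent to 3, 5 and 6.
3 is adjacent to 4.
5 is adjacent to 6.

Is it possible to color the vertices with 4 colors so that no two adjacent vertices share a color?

Yes

The chromatic number is 3. 1, 3, 4 form a triangle, so at least 3 colors are needed.
3 colors suffice: 0=a, 1=a, 2=a, 3=b, 4=c, 5=c, 6=b.
Since 4 ≥ 3, a proper 4-coloring certainly exists.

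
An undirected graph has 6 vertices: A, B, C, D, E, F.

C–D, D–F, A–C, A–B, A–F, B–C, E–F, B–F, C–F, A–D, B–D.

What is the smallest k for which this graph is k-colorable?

A, B, C, D, F are mutually adjacent (a clique of size 5), so at least 5 colors are needed.
One proper 5-coloring: A=purple, B=yellow, C=blue, D=green, E=blue, F=red. No two adjacent vertices share a color.

5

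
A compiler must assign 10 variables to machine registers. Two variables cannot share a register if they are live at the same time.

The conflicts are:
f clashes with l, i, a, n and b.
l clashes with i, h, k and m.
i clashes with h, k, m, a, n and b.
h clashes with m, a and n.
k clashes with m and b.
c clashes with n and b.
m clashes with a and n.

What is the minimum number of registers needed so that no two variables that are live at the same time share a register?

i, h, m, n all conflict with each other, so at least 4 registers are needed.
4 registers suffice: register 1 → {i, c}; register 2 → {f, m}; register 3 → {h, k}; register 4 → {l, a, n, b}. No two conflicting variables share a register.

4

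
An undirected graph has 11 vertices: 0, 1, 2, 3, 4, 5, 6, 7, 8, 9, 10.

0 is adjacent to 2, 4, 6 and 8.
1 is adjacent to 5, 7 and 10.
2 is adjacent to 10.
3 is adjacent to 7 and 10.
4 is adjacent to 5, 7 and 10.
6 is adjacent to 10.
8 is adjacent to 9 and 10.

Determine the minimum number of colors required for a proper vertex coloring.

1 and 7 are adjacent, so at least 2 colors are needed.
2 colors suffice: color a → {0, 5, 7, 9, 10}; color b → {1, 2, 3, 4, 6, 8}. No two adjacent vertices share a color.

2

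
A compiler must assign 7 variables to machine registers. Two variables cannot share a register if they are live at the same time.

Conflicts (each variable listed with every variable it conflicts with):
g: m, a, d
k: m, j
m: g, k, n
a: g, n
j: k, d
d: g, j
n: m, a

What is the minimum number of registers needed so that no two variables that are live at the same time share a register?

3

The cycle k-j-d-g-m-k has odd length 5, so it cannot be 2-colored; at least 3 registers are needed.
A valid assignment using 3 registers: g=1, k=3, m=2, a=2, j=1, d=2, n=1. Each listed conflict is separated.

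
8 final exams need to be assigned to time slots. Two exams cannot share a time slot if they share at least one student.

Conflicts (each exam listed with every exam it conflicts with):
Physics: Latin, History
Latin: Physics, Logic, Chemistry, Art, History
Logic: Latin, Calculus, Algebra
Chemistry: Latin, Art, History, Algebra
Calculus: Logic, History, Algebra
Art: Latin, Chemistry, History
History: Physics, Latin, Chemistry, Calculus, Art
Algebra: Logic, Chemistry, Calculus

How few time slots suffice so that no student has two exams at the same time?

Latin, Chemistry, Art, History pairwise conflict, so at least 4 time slots are needed.
A valid assignment using 4 time slots: Physics=3, Latin=1, Logic=3, Chemistry=3, Calculus=1, Art=4, History=2, Algebra=2. Each listed conflict is separated.

4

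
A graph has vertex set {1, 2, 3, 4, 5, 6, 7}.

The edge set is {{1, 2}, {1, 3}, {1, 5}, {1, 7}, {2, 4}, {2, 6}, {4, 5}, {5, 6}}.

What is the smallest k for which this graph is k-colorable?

2

4 and 5 are adjacent, so at least 2 colors are needed.
2 colors suffice: color red → {1, 4, 6}; color blue → {2, 3, 5, 7}. No two adjacent vertices share a color.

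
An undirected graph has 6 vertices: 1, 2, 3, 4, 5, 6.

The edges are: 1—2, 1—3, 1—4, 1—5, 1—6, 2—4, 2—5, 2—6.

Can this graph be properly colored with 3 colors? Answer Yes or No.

Yes

The chromatic number is 3. 1, 2, 5 are mutually adjacent, so at least 3 colors are needed.
3 colors suffice: 1=red, 2=blue, 3=blue, 4=green, 5=green, 6=green.
That is already a proper 3-coloring.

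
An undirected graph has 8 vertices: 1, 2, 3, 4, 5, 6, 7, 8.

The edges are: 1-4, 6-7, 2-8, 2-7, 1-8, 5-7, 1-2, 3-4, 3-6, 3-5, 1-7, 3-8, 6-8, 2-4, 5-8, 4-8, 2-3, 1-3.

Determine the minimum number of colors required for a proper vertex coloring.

5

1, 2, 3, 4, 8 form a clique, so at least 5 colors are needed.
5 colors suffice: color red → {7, 8}; color blue → {3}; color green → {1, 5, 6}; color yellow → {2}; color purple → {4}. Each edge has distinct colors on its endpoints.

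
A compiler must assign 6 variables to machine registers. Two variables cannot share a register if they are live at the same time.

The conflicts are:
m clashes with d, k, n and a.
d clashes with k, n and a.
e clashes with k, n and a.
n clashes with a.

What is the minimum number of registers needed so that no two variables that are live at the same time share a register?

m, d, n, a are mutually in conflict, so at least 4 registers are needed.
4 registers suffice: register 1 → {m, e}; register 2 → {d}; register 3 → {k, n}; register 4 → {a}. No two conflicting variables share a register.

4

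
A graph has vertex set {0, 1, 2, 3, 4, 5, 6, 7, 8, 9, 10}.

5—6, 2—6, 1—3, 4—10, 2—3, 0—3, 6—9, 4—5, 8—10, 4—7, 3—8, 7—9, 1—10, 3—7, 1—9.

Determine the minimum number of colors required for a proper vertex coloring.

The cycle 9-6-5-4-7-9 has odd length 5, so it cannot be 2-colored; at least 3 colors are needed.
One proper 3-coloring: 0=blue, 1=blue, 2=blue, 3=red, 4=red, 5=blue, 6=red, 7=blue, 8=blue, 9=green, 10=green. No two adjacent vertices share a color.

3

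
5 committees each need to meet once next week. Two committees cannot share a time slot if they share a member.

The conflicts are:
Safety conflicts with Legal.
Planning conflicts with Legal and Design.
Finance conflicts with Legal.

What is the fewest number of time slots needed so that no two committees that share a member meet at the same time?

Planning and Design conflict, so at least 2 time slots are needed.
Using 2 time slots: Safety=2, Planning=2, Finance=2, Legal=1, Design=1. Each listed conflict is separated.

2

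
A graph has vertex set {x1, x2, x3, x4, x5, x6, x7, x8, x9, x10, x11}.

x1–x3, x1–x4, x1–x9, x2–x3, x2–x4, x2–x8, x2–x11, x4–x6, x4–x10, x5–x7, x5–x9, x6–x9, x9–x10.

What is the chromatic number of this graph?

x2 and x8 are adjacent, so at least 2 colors are needed.
2 colors suffice: color 1 → {x3, x4, x7, x8, x9, x11}; color 2 → {x1, x2, x5, x6, x10}. Every edge joins two different colors.

2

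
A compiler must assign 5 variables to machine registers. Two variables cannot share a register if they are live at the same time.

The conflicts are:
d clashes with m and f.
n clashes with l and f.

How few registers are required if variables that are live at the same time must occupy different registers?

n and f conflict, so at least 2 registers are needed.
2 registers suffice: d=2, n=2, m=1, l=1, f=1. Every pair that conflicts lands in different registers.

2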